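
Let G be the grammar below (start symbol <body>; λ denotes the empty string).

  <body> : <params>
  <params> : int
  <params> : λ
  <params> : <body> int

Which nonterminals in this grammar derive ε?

Directly nullable (have an λ-production): <params>.
<body> : <params> with every symbol nullable, so <body> is nullable.

{ <body>, <params> }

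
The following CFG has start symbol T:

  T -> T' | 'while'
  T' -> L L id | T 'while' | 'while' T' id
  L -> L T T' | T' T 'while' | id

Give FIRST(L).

{ 'while', id }

From L -> L T T': add FIRST(L) = { 'while', id }.
From L -> T' T 'while': add FIRST(T') = { 'while', id }.
L -> id contributes {id}.
Union: FIRST(L) = { 'while', id }.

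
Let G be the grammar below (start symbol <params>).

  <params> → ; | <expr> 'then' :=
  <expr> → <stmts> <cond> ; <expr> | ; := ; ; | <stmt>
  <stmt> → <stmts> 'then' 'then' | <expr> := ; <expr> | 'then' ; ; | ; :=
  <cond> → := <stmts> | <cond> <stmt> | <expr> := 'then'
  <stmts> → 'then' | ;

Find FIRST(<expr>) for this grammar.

From <expr> → <stmts> <cond> ; <expr>: add FIRST(<stmts>) = { 'then', ; }.
<expr> → ; := ; ; contributes {;}.
From <expr> → <stmt>: add FIRST(<stmt>) = { 'then', ; }.
Union: FIRST(<expr>) = { 'then', ; }.

{ 'then', ; }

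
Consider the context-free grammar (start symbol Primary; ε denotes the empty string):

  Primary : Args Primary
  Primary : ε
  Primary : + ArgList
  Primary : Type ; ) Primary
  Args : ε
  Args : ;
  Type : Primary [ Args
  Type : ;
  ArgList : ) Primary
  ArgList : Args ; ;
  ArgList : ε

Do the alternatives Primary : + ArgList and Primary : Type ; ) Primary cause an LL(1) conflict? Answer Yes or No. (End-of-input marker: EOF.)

Yes

FIRST(+ ArgList) = { + } and FIRST(Type ; ) Primary) = { +, ;, [ }.
Both contain +, so the two alternatives are not disjoint — LL(1) conflict.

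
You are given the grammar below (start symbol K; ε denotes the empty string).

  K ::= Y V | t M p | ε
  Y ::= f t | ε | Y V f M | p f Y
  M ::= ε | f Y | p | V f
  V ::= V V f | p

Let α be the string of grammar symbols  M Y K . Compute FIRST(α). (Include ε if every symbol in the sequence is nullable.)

Add FIRST(M)\{ε} = { f, p }; M is nullable, continue.
Add FIRST(Y)\{ε} = { f, p }; Y is nullable, continue.
Add FIRST(K)\{ε} = { f, p, t }; K is nullable, continue.
Every symbol is nullable, so include ε.

{ f, p, t, ε }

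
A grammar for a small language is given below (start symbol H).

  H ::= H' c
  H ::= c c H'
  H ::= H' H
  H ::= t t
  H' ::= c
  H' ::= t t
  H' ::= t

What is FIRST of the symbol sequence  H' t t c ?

{ c, t }

Add FIRST(H') = { c, t }; H' is not nullable, stop.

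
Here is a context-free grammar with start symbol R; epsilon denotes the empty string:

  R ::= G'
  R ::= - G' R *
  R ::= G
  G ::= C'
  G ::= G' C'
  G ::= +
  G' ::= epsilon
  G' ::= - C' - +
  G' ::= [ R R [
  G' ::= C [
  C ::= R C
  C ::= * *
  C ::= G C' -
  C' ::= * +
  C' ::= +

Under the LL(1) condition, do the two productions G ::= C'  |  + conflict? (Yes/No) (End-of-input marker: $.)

Yes

FIRST(C') = { *, + } and FIRST(+) = { + }.
Both contain +, so the two alternatives are not disjoint — LL(1) conflict.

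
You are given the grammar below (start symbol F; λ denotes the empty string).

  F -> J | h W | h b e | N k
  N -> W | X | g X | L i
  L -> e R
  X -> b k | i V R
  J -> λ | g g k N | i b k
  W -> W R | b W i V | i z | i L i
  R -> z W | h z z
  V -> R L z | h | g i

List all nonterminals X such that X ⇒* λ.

Directly nullable (have an λ-production): J.
F -> J with every symbol nullable, so F is nullable.
No other nonterminal has a production whose RHS symbols are all nullable.

{ F, J }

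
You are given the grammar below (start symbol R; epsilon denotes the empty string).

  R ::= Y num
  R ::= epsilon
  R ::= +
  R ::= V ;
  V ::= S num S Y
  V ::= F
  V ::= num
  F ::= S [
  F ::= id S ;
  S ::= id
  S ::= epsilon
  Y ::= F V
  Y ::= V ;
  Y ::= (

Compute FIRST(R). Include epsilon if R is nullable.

{ (, +, [, id, num, epsilon }

From R ::= Y num: add FIRST(Y) = { (, [, id, num }.
R ::= epsilon contributes epsilon.
R ::= + contributes {+}.
From R ::= V ;: add FIRST(V) = { [, id, num }.
Union: FIRST(R) = { (, +, [, id, num, epsilon }.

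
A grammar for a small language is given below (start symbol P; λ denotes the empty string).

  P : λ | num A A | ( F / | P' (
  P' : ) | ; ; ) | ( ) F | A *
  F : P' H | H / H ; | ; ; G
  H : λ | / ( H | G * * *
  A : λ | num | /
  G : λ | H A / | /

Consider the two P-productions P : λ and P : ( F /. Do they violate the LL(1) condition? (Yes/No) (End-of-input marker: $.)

FIRST(λ) = { λ } and FIRST(( F /) = { ( }.
The first is nullable but FOLLOW(P) = { $ } is disjoint from FIRST of the second.

No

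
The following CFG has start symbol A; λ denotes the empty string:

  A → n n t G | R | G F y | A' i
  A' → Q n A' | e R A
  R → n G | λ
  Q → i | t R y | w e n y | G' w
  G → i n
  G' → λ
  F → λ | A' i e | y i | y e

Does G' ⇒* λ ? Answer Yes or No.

Yes

G' has an λ-production, so G' ⇒ λ.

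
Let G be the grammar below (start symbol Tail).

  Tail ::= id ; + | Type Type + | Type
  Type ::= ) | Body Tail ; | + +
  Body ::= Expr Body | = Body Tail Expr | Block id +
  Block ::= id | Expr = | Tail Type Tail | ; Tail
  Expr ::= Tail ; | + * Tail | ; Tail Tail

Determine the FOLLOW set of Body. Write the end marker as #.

{ ), +, ;, =, id }

In Type ::= Body Tail ;: add FIRST(Tail ;) = { ), +, ;, =, id }.
In Body ::= Expr Body: Body is at the end, add FOLLOW(Body) = { ), +, ;, =, id }.
In Body ::= = Body Tail Expr: add FIRST(Tail Expr) = { ), +, ;, =, id }.
Union: FOLLOW(Body) = { ), +, ;, =, id }.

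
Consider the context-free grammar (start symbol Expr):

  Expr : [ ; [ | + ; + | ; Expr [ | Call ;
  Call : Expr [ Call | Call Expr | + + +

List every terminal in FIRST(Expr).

{ +, ;, [ }

Expr : [ ; [ contributes {[}.
Expr : + ; + contributes {+}.
Expr : ; Expr [ contributes {;}.
From Expr : Call ;: add FIRST(Call) = { +, ;, [ }.
Union: FIRST(Expr) = { +, ;, [ }.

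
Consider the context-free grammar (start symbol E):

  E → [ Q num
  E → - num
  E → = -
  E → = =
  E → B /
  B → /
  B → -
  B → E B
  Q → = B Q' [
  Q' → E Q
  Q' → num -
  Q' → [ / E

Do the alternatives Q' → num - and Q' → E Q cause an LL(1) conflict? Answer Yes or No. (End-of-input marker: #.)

No

FIRST(num -) = { num } and FIRST(E Q) = { -, /, =, [ }.
The FIRST sets are disjoint and neither alternative is nullable — no conflict.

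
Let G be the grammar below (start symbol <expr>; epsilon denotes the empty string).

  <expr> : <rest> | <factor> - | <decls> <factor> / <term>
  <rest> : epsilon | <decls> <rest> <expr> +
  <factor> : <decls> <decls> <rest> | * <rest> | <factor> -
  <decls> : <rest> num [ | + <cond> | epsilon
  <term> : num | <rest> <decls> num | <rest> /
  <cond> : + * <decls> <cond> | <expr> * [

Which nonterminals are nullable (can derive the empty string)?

Directly nullable (have an epsilon-production): <rest>, <decls>.
<expr> : <rest> with every symbol nullable, so <expr> is nullable.
<factor> : <decls> <decls> <rest> with every symbol nullable, so <factor> is nullable.
No other nonterminal has a production whose RHS symbols are all nullable.

{ <decls>, <expr>, <factor>, <rest> }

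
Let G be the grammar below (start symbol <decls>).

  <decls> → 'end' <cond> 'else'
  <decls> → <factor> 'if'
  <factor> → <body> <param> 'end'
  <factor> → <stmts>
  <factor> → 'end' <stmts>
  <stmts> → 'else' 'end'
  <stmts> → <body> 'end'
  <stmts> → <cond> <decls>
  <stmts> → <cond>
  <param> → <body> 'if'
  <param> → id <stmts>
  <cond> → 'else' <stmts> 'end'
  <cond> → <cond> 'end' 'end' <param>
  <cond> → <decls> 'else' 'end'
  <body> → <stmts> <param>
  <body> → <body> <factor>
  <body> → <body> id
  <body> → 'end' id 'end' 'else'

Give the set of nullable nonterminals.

{ } (none)

No nonterminal has an empty production or an RHS whose symbols are all nullable.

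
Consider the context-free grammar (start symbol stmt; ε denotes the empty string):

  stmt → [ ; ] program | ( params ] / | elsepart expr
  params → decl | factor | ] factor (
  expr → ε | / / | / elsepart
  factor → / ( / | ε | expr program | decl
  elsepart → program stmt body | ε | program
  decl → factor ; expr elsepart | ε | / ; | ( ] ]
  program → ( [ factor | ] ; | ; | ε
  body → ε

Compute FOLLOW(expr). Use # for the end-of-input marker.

In stmt → elsepart expr: expr is at the end, add FOLLOW(stmt) = { #, (, /, ;, [, ] }.
In factor → expr program: add FIRST(program)\{ε} = { (, ;, ] }.
  Since program is nullable, also add FOLLOW(factor) = { #, (, /, ;, [, ] }.
In decl → factor ; expr elsepart: add FIRST(elsepart)\{ε} = { (, /, ;, [, ] }.
  Since elsepart is nullable, also add FOLLOW(decl) = { #, (, /, ;, [, ] }.
Union: FOLLOW(expr) = { #, (, /, ;, [, ] }.

{ #, (, /, ;, [, ] }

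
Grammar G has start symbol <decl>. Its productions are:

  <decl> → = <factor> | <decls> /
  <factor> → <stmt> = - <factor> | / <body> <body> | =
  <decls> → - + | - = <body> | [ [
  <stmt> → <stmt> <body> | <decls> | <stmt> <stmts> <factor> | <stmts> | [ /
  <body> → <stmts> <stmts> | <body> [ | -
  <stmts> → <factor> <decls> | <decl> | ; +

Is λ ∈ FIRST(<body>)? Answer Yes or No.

No nonterminal in this grammar is nullable.
No production of <body> has an RHS whose symbols are all nullable, so <body> is not nullable.

No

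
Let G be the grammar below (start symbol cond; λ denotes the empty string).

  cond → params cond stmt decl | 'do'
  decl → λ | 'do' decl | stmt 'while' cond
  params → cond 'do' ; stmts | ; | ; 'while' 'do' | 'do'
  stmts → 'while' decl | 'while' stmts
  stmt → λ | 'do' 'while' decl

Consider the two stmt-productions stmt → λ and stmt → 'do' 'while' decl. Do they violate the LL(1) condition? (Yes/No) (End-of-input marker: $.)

Yes

FIRST(λ) = { λ } and FIRST('do' 'while' decl) = { 'do' }.
The first alternative is nullable and FOLLOW(stmt) = { $, 'do', 'while', ; } shares 'do' with FIRST of the second — conflict.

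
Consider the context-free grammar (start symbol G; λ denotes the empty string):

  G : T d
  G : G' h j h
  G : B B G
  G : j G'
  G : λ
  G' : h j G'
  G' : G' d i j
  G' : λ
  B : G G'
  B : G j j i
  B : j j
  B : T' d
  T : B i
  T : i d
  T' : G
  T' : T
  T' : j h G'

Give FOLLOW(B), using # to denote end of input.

{ #, d, h, i, j }

In G : B B G: add FIRST(B G)\{λ} = { d, h, i, j }.
  Since B G is nullable, also add FOLLOW(G) = { #, d, h, i, j }.
In G : B B G: add FIRST(G)\{λ} = { d, h, i, j }.
  Since G is nullable, also add FOLLOW(G) = { #, d, h, i, j }.
In T : B i: add FIRST(i) = { i }.
Union: FOLLOW(B) = { #, d, h, i, j }.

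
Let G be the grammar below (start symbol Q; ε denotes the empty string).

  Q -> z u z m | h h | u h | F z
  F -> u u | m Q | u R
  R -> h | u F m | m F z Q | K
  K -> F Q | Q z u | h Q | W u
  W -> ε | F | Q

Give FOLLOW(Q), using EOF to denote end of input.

{ EOF, h, m, u, z }

Q is the start symbol, so EOF ∈ FOLLOW(Q).
In F -> m Q: Q is at the end, add FOLLOW(F) = { h, m, u, z }.
In R -> m F z Q: Q is at the end, add FOLLOW(R) = { h, m, u, z }.
In K -> F Q: Q is at the end, add FOLLOW(K) = { h, m, u, z }.
In K -> Q z u: add FIRST(z u) = { z }.
In K -> h Q: Q is at the end, add FOLLOW(K) = { h, m, u, z }.
In W -> Q: Q is at the end, add FOLLOW(W) = { u }.
Union: FOLLOW(Q) = { EOF, h, m, u, z }.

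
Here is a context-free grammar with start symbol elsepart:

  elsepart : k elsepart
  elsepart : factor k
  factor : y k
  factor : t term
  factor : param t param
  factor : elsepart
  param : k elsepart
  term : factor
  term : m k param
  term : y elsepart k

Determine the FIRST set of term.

From term : factor: add FIRST(factor) = { k, t, y }.
term : m k param contributes {m}.
term : y elsepart k contributes {y}.
Union: FIRST(term) = { k, m, t, y }.

{ k, m, t, y }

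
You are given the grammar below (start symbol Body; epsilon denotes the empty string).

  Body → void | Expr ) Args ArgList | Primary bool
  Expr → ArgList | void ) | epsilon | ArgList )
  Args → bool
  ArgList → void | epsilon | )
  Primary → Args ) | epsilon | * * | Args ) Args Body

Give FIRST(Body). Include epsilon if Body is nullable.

Body → void contributes {void}.
From Body → Expr ) Args ArgList: Expr nullable, take FIRST(Expr) ∪ {)} = { ), void }.
From Body → Primary bool: Primary nullable, take FIRST(Primary) ∪ {bool} = { *, bool }.
Union: FIRST(Body) = { ), *, bool, void }.

{ ), *, bool, void }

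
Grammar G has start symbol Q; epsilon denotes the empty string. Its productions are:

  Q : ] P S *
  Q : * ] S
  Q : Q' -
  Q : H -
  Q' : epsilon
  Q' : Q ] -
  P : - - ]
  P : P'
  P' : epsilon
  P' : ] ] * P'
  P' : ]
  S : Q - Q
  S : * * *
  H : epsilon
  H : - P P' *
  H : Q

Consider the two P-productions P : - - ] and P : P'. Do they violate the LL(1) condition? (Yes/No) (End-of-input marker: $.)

FIRST(- - ]) = { - } and FIRST(P') = { ], epsilon }.
The second alternative is nullable and FOLLOW(P) = { *, -, ] } shares - with FIRST of the first — conflict.

Yes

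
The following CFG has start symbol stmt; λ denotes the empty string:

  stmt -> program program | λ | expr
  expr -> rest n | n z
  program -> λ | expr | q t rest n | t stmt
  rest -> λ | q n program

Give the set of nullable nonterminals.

Directly nullable (have an λ-production): stmt, program, rest.
No other nonterminal has a production whose RHS symbols are all nullable.

{ program, rest, stmt }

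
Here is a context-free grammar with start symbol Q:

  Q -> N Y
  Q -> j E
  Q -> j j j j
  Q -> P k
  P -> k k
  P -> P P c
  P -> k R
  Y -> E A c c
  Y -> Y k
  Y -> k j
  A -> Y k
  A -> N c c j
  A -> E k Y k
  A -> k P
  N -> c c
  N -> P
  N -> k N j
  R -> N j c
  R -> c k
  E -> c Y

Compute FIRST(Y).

{ c, k }

From Y -> E A c c: add FIRST(E) = { c }.
From Y -> Y k: add FIRST(Y) = { c, k }.
Y -> k j contributes {k}.
Union: FIRST(Y) = { c, k }.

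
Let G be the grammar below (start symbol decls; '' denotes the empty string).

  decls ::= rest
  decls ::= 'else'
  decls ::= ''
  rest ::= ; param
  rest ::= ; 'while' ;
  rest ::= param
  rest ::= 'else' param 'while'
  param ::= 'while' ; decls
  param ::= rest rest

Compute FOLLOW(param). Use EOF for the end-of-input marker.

In rest ::= ; param: param is at the end, add FOLLOW(rest) = { EOF, 'else', 'while', ; }.
In rest ::= param: param is at the end, add FOLLOW(rest) = { EOF, 'else', 'while', ; }.
In rest ::= 'else' param 'while': add FIRST('while') = { 'while' }.
Union: FOLLOW(param) = { EOF, 'else', 'while', ; }.

{ EOF, 'else', 'while', ; }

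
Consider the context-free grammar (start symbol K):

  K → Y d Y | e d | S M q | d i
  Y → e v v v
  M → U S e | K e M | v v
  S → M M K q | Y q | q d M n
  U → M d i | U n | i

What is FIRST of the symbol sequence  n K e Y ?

{ n }

n is a terminal; add {n} and stop.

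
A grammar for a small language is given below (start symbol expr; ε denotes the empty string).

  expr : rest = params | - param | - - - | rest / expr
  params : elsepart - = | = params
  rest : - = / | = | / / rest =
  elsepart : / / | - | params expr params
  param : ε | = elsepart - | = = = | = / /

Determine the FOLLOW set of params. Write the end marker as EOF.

In expr : rest = params: params is at the end, add FOLLOW(expr) = { EOF, -, /, = }.
In params : = params: params is at the end, add FOLLOW(params) = { EOF, -, /, = }.
In elsepart : params expr params: add FIRST(expr params) = { -, /, = }.
In elsepart : params expr params: params is at the end, add FOLLOW(elsepart) = { - }.
Union: FOLLOW(params) = { EOF, -, /, = }.

{ EOF, -, /, = }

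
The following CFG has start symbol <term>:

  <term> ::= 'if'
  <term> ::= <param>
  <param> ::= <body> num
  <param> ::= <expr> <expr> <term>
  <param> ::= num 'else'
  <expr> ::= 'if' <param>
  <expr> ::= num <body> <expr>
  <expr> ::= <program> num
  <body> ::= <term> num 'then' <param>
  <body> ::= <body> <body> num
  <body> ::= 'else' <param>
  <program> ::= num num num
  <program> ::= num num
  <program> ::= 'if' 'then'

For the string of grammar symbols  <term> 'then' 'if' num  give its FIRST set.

{ 'else', 'if', num }

Add FIRST(<term>) = { 'else', 'if', num }; <term> is not nullable, stop.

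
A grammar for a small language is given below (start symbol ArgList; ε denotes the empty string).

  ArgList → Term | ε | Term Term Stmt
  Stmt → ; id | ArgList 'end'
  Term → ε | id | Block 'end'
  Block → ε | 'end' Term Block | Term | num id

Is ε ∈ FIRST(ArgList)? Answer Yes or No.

ArgList has an ε-production, so ArgList ⇒ ε.

Yes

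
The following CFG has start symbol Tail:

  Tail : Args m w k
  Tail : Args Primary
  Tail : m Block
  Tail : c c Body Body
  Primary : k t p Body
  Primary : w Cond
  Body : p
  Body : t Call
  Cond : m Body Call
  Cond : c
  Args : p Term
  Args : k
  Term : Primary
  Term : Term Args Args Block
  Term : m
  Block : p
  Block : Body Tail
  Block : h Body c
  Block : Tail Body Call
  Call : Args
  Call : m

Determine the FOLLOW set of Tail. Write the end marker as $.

Tail is the start symbol, so $ ∈ FOLLOW(Tail).
In Block : Body Tail: Tail is at the end, add FOLLOW(Block) = { $, c, h, k, m, p, t, w }.
In Block : Tail Body Call: add FIRST(Body Call) = { p, t }.
Union: FOLLOW(Tail) = { $, c, h, k, m, p, t, w }.

{ $, c, h, k, m, p, t, w }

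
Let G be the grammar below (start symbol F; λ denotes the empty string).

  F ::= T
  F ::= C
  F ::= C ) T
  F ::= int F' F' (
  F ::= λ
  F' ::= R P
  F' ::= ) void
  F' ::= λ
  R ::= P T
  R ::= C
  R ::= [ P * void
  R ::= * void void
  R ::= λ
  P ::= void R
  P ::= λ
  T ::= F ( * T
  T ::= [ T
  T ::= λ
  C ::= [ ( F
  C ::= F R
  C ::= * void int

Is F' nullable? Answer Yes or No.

Yes

F' has an λ-production, so F' ⇒ λ.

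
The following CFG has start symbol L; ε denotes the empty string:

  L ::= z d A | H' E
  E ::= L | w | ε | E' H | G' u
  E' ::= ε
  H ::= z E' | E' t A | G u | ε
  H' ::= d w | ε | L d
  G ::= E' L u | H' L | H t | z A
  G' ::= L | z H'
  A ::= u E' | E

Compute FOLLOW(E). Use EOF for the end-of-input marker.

In L ::= H' E: E is at the end, add FOLLOW(L) = { EOF, d, t, u }.
In A ::= E: E is at the end, add FOLLOW(A) = { EOF, d, t, u }.
Union: FOLLOW(E) = { EOF, d, t, u }.

{ EOF, d, t, u }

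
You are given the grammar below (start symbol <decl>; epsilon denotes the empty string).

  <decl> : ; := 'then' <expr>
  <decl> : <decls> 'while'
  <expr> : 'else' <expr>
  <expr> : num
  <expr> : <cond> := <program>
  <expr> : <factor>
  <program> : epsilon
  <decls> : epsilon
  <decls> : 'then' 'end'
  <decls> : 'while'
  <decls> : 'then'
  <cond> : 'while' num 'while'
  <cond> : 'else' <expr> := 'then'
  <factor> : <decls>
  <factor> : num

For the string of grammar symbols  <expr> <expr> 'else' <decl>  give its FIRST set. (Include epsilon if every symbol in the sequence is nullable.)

{ 'else', 'then', 'while', num }

Add FIRST(<expr>)\{epsilon} = { 'else', 'then', 'while', num }; <expr> is nullable, continue.
Add FIRST(<expr>)\{epsilon} = { 'else', 'then', 'while', num }; <expr> is nullable, continue.
'else' is a terminal; add {'else'} and stop.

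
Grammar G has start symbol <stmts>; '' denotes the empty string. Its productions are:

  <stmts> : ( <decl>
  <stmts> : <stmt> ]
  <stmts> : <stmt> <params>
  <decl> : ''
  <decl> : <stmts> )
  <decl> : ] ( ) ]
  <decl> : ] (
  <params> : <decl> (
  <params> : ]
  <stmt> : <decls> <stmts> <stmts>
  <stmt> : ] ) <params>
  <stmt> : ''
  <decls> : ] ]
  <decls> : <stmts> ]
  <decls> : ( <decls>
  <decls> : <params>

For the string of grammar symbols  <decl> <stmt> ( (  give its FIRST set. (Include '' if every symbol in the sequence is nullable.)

Add FIRST(<decl>)\{''} = { (, ] }; <decl> is nullable, continue.
Add FIRST(<stmt>)\{''} = { (, ] }; <stmt> is nullable, continue.
( is a terminal; add {(} and stop.

{ (, ] }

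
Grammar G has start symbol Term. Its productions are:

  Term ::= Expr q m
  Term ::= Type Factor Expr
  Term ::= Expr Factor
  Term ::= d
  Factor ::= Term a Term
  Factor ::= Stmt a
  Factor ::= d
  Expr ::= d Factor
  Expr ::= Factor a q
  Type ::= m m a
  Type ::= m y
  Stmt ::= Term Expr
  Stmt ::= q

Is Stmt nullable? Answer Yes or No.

No nonterminal in this grammar is nullable.
No production of Stmt has an RHS whose symbols are all nullable, so Stmt is not nullable.

No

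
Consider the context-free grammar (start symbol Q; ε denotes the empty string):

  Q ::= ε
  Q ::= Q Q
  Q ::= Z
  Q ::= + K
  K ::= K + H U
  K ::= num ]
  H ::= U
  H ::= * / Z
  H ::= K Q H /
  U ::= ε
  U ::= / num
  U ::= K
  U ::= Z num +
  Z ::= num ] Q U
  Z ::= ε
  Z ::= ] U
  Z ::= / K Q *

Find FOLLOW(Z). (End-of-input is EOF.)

In Q ::= Z: Z is at the end, add FOLLOW(Q) = { EOF, *, +, /, ], num }.
In H ::= * / Z: Z is at the end, add FOLLOW(H) = { EOF, *, +, /, ], num }.
In U ::= Z num +: add FIRST(num +) = { num }.
Union: FOLLOW(Z) = { EOF, *, +, /, ], num }.

{ EOF, *, +, /, ], num }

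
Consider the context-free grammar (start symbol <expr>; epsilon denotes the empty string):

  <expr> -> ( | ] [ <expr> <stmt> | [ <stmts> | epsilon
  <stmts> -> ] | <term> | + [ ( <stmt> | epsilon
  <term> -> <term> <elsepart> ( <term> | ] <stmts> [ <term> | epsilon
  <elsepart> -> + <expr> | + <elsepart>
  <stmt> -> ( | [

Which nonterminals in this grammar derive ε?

Directly nullable (have an epsilon-production): <expr>, <stmts>, <term>.
No other nonterminal has a production whose RHS symbols are all nullable.

{ <expr>, <stmts>, <term> }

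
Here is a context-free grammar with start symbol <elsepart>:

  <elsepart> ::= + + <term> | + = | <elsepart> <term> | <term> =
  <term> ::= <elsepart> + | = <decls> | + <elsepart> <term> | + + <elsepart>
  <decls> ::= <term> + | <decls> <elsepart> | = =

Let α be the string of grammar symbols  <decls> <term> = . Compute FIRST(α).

Add FIRST(<decls>) = { +, = }; <decls> is not nullable, stop.

{ +, = }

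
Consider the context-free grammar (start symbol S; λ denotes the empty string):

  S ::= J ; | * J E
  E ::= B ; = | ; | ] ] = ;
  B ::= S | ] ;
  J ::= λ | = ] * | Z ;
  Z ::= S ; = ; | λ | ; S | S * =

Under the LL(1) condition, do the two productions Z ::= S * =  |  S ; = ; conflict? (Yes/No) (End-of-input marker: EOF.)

Yes

FIRST(S * =) = { *, ;, = } and FIRST(S ; = ;) = { *, ;, = }.
Both contain *, so the two alternatives are not disjoint — LL(1) conflict.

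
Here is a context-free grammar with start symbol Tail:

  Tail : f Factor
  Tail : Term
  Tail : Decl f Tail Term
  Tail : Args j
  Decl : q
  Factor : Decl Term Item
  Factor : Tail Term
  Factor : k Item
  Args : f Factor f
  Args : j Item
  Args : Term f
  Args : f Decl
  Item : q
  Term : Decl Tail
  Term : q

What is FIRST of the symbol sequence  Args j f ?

Add FIRST(Args) = { f, j, q }; Args is not nullable, stop.

{ f, j, q }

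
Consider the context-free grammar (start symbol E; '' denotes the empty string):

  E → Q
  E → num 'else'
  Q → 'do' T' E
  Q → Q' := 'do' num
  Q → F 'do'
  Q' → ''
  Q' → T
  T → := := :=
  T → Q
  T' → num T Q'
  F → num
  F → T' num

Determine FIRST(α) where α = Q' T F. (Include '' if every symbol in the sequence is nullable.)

{ 'do', :=, num }

Add FIRST(Q')\{''} = { 'do', :=, num }; Q' is nullable, continue.
Add FIRST(T) = { 'do', :=, num }; T is not nullable, stop.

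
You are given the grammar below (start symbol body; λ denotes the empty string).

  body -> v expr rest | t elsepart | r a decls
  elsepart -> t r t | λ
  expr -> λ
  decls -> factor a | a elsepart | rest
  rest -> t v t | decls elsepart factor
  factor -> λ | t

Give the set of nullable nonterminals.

{ elsepart, expr, factor }

Directly nullable (have an λ-production): elsepart, expr, factor.
No other nonterminal has a production whose RHS symbols are all nullable.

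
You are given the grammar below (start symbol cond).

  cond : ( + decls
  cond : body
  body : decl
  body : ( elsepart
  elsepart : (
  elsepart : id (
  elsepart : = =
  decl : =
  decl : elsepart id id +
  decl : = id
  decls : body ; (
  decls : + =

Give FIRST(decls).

From decls : body ; (: add FIRST(body) = { (, =, id }.
decls : + = contributes {+}.
Union: FIRST(decls) = { (, +, =, id }.

{ (, +, =, id }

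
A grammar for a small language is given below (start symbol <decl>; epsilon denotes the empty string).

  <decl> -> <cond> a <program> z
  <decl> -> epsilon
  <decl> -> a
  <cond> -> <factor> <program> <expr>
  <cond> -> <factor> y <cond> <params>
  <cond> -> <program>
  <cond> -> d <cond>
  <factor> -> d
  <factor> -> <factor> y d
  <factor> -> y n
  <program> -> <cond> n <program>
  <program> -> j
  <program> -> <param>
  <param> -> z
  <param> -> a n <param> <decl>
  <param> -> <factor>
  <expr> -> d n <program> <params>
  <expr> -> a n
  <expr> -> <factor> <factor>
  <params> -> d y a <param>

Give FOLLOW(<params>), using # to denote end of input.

{ a, d, n }

In <cond> -> <factor> y <cond> <params>: <params> is at the end, add FOLLOW(<cond>) = { a, d, n }.
In <expr> -> d n <program> <params>: <params> is at the end, add FOLLOW(<expr>) = { a, d, n }.
Union: FOLLOW(<params>) = { a, d, n }.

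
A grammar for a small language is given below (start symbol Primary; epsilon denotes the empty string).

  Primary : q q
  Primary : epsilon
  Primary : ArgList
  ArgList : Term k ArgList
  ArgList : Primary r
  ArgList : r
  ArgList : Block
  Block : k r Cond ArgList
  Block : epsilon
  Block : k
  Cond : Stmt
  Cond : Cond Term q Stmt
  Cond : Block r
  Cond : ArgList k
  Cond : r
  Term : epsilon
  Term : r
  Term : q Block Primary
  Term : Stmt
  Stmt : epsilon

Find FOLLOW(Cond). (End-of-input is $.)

In Block : k r Cond ArgList: add FIRST(ArgList)\{epsilon} = { k, q, r }.
  Since ArgList is nullable, also add FOLLOW(Block) = { $, k, q, r }.
In Cond : Cond Term q Stmt: add FIRST(Term q Stmt) = { q, r }.
Union: FOLLOW(Cond) = { $, k, q, r }.

{ $, k, q, r }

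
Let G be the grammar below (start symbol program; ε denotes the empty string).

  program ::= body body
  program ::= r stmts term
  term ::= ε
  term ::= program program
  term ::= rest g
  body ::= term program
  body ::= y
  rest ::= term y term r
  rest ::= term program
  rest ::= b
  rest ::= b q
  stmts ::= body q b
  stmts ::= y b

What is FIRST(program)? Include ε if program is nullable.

From program ::= body body: add FIRST(body) = { b, r, y }.
program ::= r stmts term contributes {r}.
Union: FIRST(program) = { b, r, y }.

{ b, r, y }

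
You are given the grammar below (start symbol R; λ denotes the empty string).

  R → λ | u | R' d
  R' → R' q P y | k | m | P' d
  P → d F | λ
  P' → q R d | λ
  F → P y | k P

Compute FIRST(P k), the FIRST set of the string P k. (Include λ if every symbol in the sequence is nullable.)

Add FIRST(P)\{λ} = { d }; P is nullable, continue.
k is a terminal; add {k} and stop.

{ d, k }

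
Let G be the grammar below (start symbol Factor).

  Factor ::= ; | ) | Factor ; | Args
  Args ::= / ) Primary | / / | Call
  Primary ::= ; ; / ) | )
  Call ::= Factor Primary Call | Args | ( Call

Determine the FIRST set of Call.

From Call ::= Factor Primary Call: add FIRST(Factor) = { (, ), /, ; }.
From Call ::= Args: add FIRST(Args) = { (, ), /, ; }.
Call ::= ( Call contributes {(}.
Union: FIRST(Call) = { (, ), /, ; }.

{ (, ), /, ; }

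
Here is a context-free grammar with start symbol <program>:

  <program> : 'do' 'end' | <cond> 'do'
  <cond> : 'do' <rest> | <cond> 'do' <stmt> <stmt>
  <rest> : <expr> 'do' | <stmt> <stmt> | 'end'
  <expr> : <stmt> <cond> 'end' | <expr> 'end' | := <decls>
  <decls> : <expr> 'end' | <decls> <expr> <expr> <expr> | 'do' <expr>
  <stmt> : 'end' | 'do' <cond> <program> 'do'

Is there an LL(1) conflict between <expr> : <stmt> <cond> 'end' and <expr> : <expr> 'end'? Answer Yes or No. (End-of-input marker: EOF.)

Yes

FIRST(<stmt> <cond> 'end') = { 'do', 'end' } and FIRST(<expr> 'end') = { 'do', 'end', := }.
Both contain 'do', so the two alternatives are not disjoint — LL(1) conflict.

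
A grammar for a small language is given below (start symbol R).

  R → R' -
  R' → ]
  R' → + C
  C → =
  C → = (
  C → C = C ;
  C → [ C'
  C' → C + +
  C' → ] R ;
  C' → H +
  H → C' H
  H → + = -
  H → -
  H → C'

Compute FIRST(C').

From C' → C + +: add FIRST(C) = { =, [ }.
C' → ] R ; contributes {]}.
From C' → H +: add FIRST(H) = { +, -, =, [, ] }.
Union: FIRST(C') = { +, -, =, [, ] }.

{ +, -, =, [, ] }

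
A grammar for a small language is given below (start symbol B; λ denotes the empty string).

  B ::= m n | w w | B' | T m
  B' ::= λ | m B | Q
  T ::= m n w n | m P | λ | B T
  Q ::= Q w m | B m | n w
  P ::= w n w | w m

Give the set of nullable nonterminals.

Directly nullable (have an λ-production): B', T.
B ::= B' with every symbol nullable, so B is nullable.
No other nonterminal has a production whose RHS symbols are all nullable.

{ B, B', T }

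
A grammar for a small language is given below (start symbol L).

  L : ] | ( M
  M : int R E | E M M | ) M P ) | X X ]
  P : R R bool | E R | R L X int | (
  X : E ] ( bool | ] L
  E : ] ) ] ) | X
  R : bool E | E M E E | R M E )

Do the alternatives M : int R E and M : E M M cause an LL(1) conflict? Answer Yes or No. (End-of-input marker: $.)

FIRST(int R E) = { int } and FIRST(E M M) = { ] }.
The FIRST sets are disjoint and neither alternative is nullable — no conflict.

No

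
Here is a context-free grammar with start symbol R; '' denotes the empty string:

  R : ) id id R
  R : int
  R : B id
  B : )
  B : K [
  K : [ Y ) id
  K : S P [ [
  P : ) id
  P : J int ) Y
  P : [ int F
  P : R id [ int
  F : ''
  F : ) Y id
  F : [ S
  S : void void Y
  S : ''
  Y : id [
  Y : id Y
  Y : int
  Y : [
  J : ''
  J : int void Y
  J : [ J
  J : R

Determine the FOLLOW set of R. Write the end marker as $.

R is the start symbol, so $ ∈ FOLLOW(R).
In R : ) id id R: R is at the end, add FOLLOW(R) = { $, id, int }.
In P : R id [ int: add FIRST(id [ int) = { id }.
In J : R: R is at the end, add FOLLOW(J) = { int }.
Union: FOLLOW(R) = { $, id, int }.

{ $, id, int }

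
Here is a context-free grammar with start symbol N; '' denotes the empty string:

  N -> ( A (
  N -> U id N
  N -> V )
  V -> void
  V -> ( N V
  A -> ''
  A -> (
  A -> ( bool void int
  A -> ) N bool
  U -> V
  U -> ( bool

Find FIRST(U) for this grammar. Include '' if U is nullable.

From U -> V: add FIRST(V) = { (, void }.
U -> ( bool contributes {(}.
Union: FIRST(U) = { (, void }.

{ (, void }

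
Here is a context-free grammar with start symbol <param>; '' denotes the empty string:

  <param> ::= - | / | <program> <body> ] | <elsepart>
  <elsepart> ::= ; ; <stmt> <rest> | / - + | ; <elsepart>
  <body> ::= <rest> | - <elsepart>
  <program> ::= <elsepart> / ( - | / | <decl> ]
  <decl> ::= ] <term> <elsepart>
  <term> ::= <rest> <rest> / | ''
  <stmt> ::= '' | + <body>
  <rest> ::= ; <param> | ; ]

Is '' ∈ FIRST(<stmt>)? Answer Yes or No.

Yes

<stmt> has an ''-production, so <stmt> ⇒ ''.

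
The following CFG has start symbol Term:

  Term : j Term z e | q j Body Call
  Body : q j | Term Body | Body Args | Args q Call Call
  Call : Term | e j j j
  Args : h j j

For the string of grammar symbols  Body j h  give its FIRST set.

{ h, j, q }

Add FIRST(Body) = { h, j, q }; Body is not nullable, stop.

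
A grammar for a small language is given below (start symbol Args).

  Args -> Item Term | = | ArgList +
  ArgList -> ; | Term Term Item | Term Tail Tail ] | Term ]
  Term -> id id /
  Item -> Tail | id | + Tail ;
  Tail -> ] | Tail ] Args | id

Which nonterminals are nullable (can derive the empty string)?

No nonterminal has an empty production or an RHS whose symbols are all nullable.

{ } (none)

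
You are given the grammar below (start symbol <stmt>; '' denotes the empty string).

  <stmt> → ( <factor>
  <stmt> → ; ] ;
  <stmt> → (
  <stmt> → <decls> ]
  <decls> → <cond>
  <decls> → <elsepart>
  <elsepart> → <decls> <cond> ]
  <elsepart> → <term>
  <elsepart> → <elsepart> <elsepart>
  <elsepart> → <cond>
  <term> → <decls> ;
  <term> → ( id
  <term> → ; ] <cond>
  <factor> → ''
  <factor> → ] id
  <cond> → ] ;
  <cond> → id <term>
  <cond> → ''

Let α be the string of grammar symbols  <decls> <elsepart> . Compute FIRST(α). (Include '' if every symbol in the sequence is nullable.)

{ (, ;, ], id, '' }

Add FIRST(<decls>)\{''} = { (, ;, ], id }; <decls> is nullable, continue.
Add FIRST(<elsepart>)\{''} = { (, ;, ], id }; <elsepart> is nullable, continue.
Every symbol is nullable, so include ''.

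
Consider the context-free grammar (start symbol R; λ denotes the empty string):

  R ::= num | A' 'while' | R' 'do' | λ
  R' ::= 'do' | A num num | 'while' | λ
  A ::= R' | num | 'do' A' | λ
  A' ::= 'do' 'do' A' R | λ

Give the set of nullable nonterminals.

{ A, A', R, R' }

Directly nullable (have an λ-production): R, R', A, A'.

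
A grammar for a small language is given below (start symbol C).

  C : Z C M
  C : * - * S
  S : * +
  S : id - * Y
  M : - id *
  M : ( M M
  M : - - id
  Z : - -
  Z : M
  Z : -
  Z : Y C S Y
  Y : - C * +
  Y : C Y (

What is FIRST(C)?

{ (, *, - }

From C : Z C M: add FIRST(Z) = { (, *, - }.
C : * - * S contributes {*}.
Union: FIRST(C) = { (, *, - }.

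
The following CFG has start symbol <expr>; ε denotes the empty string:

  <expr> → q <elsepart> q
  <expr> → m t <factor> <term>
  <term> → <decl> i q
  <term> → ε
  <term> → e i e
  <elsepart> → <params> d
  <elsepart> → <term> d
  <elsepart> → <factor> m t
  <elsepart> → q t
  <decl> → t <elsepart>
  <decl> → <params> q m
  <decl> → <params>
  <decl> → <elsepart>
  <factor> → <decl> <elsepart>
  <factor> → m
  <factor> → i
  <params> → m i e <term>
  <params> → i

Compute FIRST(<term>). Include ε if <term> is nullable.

From <term> → <decl> i q: add FIRST(<decl>) = { d, e, i, m, q, t }.
<term> → ε contributes ε.
<term> → e i e contributes {e}.
Union: FIRST(<term>) = { d, e, i, m, q, t, ε }.

{ d, e, i, m, q, t, ε }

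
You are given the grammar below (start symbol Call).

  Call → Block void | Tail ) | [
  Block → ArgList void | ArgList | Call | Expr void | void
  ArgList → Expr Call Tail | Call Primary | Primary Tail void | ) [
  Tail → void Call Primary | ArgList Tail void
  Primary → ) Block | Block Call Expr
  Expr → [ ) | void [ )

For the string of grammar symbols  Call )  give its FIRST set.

Add FIRST(Call) = { ), [, void }; Call is not nullable, stop.

{ ), [, void }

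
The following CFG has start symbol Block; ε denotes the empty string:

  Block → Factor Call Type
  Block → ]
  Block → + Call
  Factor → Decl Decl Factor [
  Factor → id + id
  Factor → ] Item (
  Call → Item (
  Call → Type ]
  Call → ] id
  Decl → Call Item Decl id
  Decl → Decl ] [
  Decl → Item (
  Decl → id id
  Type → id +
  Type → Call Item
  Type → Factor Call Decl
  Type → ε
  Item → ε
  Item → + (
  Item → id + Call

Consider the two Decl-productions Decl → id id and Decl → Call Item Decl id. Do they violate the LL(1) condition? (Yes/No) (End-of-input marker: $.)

FIRST(id id) = { id } and FIRST(Call Item Decl id) = { (, +, ], id }.
Both contain id, so the two alternatives are not disjoint — LL(1) conflict.

Yes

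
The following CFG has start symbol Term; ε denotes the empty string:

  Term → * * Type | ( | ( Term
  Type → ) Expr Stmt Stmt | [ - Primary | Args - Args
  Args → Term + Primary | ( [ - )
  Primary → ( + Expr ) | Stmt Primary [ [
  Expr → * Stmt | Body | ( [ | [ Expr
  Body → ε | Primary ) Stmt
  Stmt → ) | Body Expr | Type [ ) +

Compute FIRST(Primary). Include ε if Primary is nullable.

{ (, ), *, [ }

Primary → ( + Expr ) contributes {(}.
From Primary → Stmt Primary [ [: Stmt nullable, take FIRST(Stmt) ∪ FIRST(Primary) = { (, ), *, [ }.
Union: FIRST(Primary) = { (, ), *, [ }.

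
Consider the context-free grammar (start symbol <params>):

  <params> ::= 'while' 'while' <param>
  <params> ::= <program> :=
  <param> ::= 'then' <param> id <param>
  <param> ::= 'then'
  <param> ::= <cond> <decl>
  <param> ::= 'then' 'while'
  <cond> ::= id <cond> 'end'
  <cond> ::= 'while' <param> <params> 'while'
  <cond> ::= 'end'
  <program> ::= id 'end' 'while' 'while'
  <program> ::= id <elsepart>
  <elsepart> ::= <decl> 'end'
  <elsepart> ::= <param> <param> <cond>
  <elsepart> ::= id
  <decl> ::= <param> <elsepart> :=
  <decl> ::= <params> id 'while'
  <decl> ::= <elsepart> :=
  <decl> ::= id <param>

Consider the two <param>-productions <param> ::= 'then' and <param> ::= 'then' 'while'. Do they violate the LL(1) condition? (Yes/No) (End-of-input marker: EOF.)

Yes

FIRST('then') = { 'then' } and FIRST('then' 'while') = { 'then' }.
Both contain 'then', so the two alternatives are not disjoint — LL(1) conflict.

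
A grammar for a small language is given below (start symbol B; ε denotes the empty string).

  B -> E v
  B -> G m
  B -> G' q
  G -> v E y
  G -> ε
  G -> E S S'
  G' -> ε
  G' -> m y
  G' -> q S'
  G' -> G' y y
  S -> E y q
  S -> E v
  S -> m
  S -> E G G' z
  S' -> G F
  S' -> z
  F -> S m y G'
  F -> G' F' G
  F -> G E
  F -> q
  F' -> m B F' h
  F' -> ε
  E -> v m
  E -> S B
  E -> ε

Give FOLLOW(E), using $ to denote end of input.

In B -> E v: add FIRST(v) = { v }.
In G -> v E y: add FIRST(y) = { y }.
In G -> E S S': add FIRST(S S') = { m, q, v, y, z }.
In S -> E y q: add FIRST(y q) = { y }.
In S -> E v: add FIRST(v) = { v }.
In S -> E G G' z: add FIRST(G G' z) = { m, q, v, y, z }.
In F -> G E: E is at the end, add FOLLOW(F) = { m, q, v, y, z }.
Union: FOLLOW(E) = { m, q, v, y, z }.

{ m, q, v, y, z }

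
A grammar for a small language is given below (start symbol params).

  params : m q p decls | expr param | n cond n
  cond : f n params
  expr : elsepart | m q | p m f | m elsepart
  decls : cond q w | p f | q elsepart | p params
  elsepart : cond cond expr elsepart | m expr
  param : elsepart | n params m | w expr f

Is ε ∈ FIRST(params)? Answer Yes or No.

No nonterminal in this grammar is nullable.
No production of params has an RHS whose symbols are all nullable, so params is not nullable.

No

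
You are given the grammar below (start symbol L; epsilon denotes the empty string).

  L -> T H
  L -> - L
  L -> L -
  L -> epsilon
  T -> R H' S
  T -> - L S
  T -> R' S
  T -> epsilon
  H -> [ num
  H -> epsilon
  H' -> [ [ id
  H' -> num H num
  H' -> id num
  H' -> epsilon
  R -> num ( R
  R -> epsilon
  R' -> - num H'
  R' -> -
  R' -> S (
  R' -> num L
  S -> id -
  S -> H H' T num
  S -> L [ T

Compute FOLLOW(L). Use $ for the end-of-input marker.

{ $, -, [, id, num }

L is the start symbol, so $ ∈ FOLLOW(L).
In L -> - L: L is at the end, add FOLLOW(L) = { $, -, [, id, num }.
In L -> L -: add FIRST(-) = { - }.
In T -> - L S: add FIRST(S) = { -, [, id, num }.
In R' -> num L: L is at the end, add FOLLOW(R') = { -, [, id, num }.
In S -> L [ T: add FIRST([ T) = { [ }.
Union: FOLLOW(L) = { $, -, [, id, num }.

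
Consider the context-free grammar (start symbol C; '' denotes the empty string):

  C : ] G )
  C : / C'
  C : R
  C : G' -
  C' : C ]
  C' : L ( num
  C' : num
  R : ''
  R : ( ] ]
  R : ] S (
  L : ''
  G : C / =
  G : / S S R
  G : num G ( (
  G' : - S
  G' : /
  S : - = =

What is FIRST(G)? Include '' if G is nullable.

{ (, -, /, ], num }

From G : C / =: C nullable, take FIRST(C) ∪ {/} = { (, -, /, ] }.
G : / S S R contributes {/}.
G : num G ( ( contributes {num}.
Union: FIRST(G) = { (, -, /, ], num }.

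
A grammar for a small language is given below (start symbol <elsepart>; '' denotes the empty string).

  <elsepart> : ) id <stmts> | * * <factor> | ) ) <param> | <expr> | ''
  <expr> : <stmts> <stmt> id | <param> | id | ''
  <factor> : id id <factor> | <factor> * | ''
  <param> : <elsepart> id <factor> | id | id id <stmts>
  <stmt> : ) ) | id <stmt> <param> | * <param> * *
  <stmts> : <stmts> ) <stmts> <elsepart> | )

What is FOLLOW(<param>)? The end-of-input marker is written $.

In <elsepart> : ) ) <param>: <param> is at the end, add FOLLOW(<elsepart>) = { $, ), *, id }.
In <expr> : <param>: <param> is at the end, add FOLLOW(<expr>) = { $, ), *, id }.
In <stmt> : id <stmt> <param>: <param> is at the end, add FOLLOW(<stmt>) = { ), *, id }.
In <stmt> : * <param> * *: add FIRST(* *) = { * }.
Union: FOLLOW(<param>) = { $, ), *, id }.

{ $, ), *, id }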